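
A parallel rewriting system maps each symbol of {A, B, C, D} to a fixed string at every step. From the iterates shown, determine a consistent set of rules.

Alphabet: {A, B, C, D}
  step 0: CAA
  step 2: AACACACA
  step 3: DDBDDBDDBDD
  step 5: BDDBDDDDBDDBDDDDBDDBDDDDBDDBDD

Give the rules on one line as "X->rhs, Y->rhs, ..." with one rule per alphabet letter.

A->D, B->AA, C->BD, D->CA

  step 2 ⇒ step 3: AACACACA ⇒ D·D·BD·D·BD·D·BD·D
    A ↦ D
    C ↦ BD
    B ↦ AA  (constrained at step 3)
    D ↦ CA  (constrained at step 3)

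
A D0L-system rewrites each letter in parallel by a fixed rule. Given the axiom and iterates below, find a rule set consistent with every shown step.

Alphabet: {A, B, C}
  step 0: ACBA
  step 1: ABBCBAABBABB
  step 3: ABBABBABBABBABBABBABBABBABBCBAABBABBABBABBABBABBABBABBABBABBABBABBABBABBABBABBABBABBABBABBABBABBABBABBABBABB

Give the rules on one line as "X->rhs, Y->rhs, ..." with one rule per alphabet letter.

  step 0 ⇒ step 1: ACBA ⇒ ABB·CBA·ABB·ABB
    A ↦ ABB
    B ↦ ABB
    C ↦ CBA

A->ABB, B->ABB, C->CBA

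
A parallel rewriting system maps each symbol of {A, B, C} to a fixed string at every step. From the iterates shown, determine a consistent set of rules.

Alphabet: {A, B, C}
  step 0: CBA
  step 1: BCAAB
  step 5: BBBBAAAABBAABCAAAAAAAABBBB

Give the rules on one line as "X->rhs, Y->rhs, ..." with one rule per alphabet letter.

A->B, B->AA, C->BC

  step 0 ⇒ step 1: CBA ⇒ BC·AA·B
    A ↦ B
    B ↦ AA
    C ↦ BC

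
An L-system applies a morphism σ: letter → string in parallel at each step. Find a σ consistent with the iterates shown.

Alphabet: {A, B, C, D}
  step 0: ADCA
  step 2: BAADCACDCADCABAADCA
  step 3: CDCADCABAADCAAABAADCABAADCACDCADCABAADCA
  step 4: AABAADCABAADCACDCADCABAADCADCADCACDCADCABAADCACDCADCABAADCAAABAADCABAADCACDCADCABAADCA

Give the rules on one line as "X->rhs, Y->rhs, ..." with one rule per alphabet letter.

A->DCA, B->C, C->AA, D->B

  step 3 ⇒ step 4: CDCADCABAADCAAABAADCABAADCACDCADCABAADCA ⇒ AA·B·AA·DCA·B·AA·DCA·C·DCA·DCA·B·AA·DCA·DCA·DCA·C·DCA·DCA·B·AA·DCA·C·DCA·DCA·B·AA·DCA·AA·B·AA·DCA·B·AA·DCA·C·DCA·DCA·B·AA·DCA
    A ↦ DCA
    B ↦ C
    C ↦ AA
    D ↦ B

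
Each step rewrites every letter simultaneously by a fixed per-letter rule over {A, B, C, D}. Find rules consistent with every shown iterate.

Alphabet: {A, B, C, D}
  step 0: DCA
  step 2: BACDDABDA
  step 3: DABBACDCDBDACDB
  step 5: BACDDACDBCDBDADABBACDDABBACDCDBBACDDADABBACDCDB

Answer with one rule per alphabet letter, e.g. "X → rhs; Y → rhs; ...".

A->B, B->DA, C->BA, D->CD

  step 2 ⇒ step 3: BACDDABDA ⇒ DA·B·BA·CD·CD·B·DA·CD·B
    A ↦ B
    B ↦ DA
    C ↦ BA
    D ↦ CD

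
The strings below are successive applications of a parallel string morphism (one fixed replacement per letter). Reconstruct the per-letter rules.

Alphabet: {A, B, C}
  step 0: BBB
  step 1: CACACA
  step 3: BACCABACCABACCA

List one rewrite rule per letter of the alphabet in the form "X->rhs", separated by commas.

  step 0 ⇒ step 1: BBB ⇒ CA·CA·CA
    B ↦ CA
    A ↦ B  (constrained at step 1)
    C ↦ AC  (constrained at step 1)

A->B, B->CA, C->AC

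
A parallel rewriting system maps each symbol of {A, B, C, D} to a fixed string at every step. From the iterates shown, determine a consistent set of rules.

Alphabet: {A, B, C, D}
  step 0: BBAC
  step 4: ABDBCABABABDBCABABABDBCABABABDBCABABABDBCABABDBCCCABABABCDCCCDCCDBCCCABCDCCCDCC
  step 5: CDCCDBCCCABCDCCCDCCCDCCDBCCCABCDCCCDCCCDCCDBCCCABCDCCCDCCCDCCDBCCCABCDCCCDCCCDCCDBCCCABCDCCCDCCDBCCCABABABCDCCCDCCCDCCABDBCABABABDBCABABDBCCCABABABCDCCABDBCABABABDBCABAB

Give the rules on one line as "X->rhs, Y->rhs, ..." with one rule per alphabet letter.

  step 4 ⇒ step 5: ABDBCABABABDBCABABABDBCABABABDBCABABABDBCABABDBCCCABABABCDCCCDCCDBCCCABCDCCCDCC ⇒ CD·CC·DBC·CC·AB·CD·CC·CD·CC·CD·CC·DBC·CC·AB·CD·CC·CD·CC·CD·CC·DBC·CC·AB·CD·CC·CD·CC·CD·CC·DBC·CC·AB·CD·CC·CD·CC·CD·CC·DBC·CC·AB·CD·CC·CD·CC·DBC·CC·AB·AB·AB·CD·CC·CD·CC·CD·CC·AB·DBC·AB·AB·AB·DBC·AB·AB·DBC·CC·AB·AB·AB·CD·CC·AB·DBC·AB·AB·AB·DBC·AB·AB
    A ↦ CD
    B ↦ CC
    C ↦ AB
    D ↦ DBC

A->CD, B->CC, C->AB, D->DBC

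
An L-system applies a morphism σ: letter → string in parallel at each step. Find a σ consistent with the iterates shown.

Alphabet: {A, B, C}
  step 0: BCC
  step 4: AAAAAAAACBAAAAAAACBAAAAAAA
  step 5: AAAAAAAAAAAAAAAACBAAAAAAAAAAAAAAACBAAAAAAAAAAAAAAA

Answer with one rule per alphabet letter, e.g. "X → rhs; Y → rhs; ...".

  step 4 ⇒ step 5: AAAAAAAACBAAAAAAACBAAAAAAA ⇒ AA·AA·AA·AA·AA·AA·AA·AA·CB·A·AA·AA·AA·AA·AA·AA·AA·CB·A·AA·AA·AA·AA·AA·AA·AA
    A ↦ AA
    B ↦ A
    C ↦ CB

A->AA, B->A, C->CB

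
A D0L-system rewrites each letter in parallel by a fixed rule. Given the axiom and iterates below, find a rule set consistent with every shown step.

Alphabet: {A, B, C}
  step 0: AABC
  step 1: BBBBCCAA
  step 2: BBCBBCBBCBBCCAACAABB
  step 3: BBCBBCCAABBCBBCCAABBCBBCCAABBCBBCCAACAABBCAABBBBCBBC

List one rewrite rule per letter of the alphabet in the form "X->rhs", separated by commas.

  step 2 ⇒ step 3: BBCBBCBBCBBCCAACAABB ⇒ BBC·BBC·CAA·BBC·BBC·CAA·BBC·BBC·CAA·BBC·BBC·CAA·CAA·B·B·CAA·B·B·BBC·BBC
    A ↦ B
    B ↦ BBC
    C ↦ CAA

A->B, B->BBC, C->CAA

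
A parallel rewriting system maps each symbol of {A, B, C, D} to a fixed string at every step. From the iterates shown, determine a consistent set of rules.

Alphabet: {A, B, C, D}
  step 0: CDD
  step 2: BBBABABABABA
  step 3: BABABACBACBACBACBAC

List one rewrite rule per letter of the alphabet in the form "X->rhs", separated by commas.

A->C, B->BA, C->DB, D->BB

  step 2 ⇒ step 3: BBBABABABABA ⇒ BA·BA·BA·C·BA·C·BA·C·BA·C·BA·C
    A ↦ C
    B ↦ BA
    C ↦ DB  (constrained at step 0)
    D ↦ BB  (constrained at step 0)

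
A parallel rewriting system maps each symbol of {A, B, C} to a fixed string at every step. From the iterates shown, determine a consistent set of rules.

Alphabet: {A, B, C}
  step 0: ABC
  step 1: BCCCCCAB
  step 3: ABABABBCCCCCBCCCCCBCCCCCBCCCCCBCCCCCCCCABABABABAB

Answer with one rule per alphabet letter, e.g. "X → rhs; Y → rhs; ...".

A->BCC, B->CCC, C->AB

  step 0 ⇒ step 1: ABC ⇒ BCC·CCC·AB
    A ↦ BCC
    B ↦ CCC
    C ↦ AB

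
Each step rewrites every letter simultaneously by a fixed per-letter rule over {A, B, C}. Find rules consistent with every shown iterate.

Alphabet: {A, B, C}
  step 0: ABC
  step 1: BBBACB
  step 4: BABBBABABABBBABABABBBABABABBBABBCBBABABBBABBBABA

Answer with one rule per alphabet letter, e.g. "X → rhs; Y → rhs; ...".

  step 0 ⇒ step 1: ABC ⇒ BB·BA·CB
    A ↦ BB
    B ↦ BA
    C ↦ CB

A->BB, B->BA, C->CB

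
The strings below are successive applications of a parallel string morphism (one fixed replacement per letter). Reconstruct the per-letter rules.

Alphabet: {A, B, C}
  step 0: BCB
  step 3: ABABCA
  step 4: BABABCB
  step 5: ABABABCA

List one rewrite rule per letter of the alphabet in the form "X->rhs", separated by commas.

  step 4 ⇒ step 5: BABABCB ⇒ A·B·A·B·A·BC·A
    A ↦ B
    B ↦ A
    C ↦ BC

A->B, B->A, C->BC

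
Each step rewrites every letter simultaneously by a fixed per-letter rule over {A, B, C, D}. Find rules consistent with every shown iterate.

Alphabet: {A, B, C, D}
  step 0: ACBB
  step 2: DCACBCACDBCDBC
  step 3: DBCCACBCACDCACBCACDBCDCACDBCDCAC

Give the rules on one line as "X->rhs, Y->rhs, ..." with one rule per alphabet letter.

  step 2 ⇒ step 3: DCACBCACDBCDBC ⇒ DBC·CAC·B·CAC·D·CAC·B·CAC·DBC·D·CAC·DBC·D·CAC
    A ↦ B
    B ↦ D
    C ↦ CAC
    D ↦ DBC

A->B, B->D, C->CAC, D->DBC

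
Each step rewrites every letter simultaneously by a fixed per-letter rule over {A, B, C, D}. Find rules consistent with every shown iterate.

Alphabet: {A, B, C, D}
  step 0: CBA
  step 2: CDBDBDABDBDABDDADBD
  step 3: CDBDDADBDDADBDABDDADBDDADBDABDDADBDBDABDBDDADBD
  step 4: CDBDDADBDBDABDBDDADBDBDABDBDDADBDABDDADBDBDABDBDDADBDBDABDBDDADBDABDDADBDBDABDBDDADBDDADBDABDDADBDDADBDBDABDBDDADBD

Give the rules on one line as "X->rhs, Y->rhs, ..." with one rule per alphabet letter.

A->ABD, B->DAD, C->CD, D->BD

  step 3 ⇒ step 4: CDBDDADBDDADBDABDDADBDDADBDABDDADBDBDABDBDDADBD ⇒ CD·BD·DAD·BD·BD·ABD·BD·DAD·BD·BD·ABD·BD·DAD·BD·ABD·DAD·BD·BD·ABD·BD·DAD·BD·BD·ABD·BD·DAD·BD·ABD·DAD·BD·BD·ABD·BD·DAD·BD·DAD·BD·ABD·DAD·BD·DAD·BD·BD·ABD·BD·DAD·BD
    A ↦ ABD
    B ↦ DAD
    C ↦ CD
    D ↦ BD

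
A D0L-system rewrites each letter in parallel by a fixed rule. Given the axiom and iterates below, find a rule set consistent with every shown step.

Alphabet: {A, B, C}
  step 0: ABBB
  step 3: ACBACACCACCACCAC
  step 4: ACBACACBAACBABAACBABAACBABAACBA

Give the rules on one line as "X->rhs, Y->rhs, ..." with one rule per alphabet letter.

  step 3 ⇒ step 4: ACBACACCACCACCAC ⇒ AC·BA·C·AC·BA·AC·BA·BA·AC·BA·BA·AC·BA·BA·AC·BA
    A ↦ AC
    B ↦ C
    C ↦ BA

A->AC, B->C, C->BA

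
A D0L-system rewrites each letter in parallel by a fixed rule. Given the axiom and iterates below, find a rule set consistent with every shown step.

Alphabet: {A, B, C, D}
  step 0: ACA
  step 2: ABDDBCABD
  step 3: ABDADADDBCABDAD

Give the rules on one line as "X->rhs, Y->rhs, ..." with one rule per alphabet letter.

A->AB, B->D, C->BC, D->AD

  step 2 ⇒ step 3: ABDDBCABD ⇒ AB·D·AD·AD·D·BC·AB·D·AD
    A ↦ AB
    B ↦ D
    C ↦ BC
    D ↦ AD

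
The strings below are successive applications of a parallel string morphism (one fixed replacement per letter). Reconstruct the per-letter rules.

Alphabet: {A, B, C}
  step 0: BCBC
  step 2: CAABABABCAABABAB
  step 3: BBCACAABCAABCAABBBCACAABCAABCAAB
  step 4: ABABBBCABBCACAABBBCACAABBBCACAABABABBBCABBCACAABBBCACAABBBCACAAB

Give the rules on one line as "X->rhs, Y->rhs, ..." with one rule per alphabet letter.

A->CA, B->AB, C->BB

  step 3 ⇒ step 4: BBCACAABCAABCAABBBCACAABCAABCAAB ⇒ AB·AB·BB·CA·BB·CA·CA·AB·BB·CA·CA·AB·BB·CA·CA·AB·AB·AB·BB·CA·BB·CA·CA·AB·BB·CA·CA·AB·BB·CA·CA·AB
    A ↦ CA
    B ↦ AB
    C ↦ BB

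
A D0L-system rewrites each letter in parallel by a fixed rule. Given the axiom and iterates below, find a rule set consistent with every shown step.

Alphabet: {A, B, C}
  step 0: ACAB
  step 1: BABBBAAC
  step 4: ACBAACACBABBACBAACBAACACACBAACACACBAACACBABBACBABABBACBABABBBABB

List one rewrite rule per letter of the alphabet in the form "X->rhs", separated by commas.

A->BA, B->AC, C->BB

  step 0 ⇒ step 1: ACAB ⇒ BA·BB·BA·AC
    A ↦ BA
    B ↦ AC
    C ↦ BB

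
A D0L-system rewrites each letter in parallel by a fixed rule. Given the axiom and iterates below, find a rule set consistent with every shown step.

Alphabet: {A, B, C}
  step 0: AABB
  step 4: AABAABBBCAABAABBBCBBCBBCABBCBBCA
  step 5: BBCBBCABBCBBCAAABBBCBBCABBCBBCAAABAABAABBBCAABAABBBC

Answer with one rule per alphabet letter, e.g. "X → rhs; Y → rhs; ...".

  step 4 ⇒ step 5: AABAABBBCAABAABBBCBBCBBCABBCBBCA ⇒ BBC·BBC·A·BBC·BBC·A·A·A·B·BBC·BBC·A·BBC·BBC·A·A·A·B·A·A·B·A·A·B·BBC·A·A·B·A·A·B·BBC
    A ↦ BBC
    B ↦ A
    C ↦ B

A->BBC, B->A, C->B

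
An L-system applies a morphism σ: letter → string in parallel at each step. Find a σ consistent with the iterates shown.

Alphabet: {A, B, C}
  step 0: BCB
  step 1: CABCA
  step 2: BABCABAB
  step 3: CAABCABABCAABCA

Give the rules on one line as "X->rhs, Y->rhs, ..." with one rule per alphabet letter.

A->AB, B->CA, C->B

  step 2 ⇒ step 3: BABCABAB ⇒ CA·AB·CA·B·AB·CA·AB·CA
    A ↦ AB
    B ↦ CA
    C ↦ B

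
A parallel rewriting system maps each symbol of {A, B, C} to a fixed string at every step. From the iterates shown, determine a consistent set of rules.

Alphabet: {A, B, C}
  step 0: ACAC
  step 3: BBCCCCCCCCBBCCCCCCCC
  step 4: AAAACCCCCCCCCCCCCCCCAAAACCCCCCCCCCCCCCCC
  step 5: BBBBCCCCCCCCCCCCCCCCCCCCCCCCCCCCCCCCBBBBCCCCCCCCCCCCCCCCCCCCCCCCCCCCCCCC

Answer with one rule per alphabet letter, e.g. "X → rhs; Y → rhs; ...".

  step 4 ⇒ step 5: AAAACCCCCCCCCCCCCCCCAAAACCCCCCCCCCCCCCCC ⇒ B·B·B·B·CC·CC·CC·CC·CC·CC·CC·CC·CC·CC·CC·CC·CC·CC·CC·CC·B·B·B·B·CC·CC·CC·CC·CC·CC·CC·CC·CC·CC·CC·CC·CC·CC·CC·CC
    A ↦ B
    C ↦ CC
  step 3 ⇒ step 4: BBCCCCCCCCBBCCCCCCCC ⇒ AA·AA·CC·CC·CC·CC·CC·CC·CC·CC·AA·AA·CC·CC·CC·CC·CC·CC·CC·CC
    B ↦ AA

A->B, B->AA, C->CC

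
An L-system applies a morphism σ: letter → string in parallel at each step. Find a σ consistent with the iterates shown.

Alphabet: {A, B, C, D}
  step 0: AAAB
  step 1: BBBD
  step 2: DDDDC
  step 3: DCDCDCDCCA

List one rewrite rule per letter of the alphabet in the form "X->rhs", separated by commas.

A->B, B->D, C->CA, D->DC

  step 2 ⇒ step 3: DDDDC ⇒ DC·DC·DC·DC·CA
    C ↦ CA
    D ↦ DC
  step 0 ⇒ step 1: AAAB ⇒ B·B·B·D
    A ↦ B
  step 0 ⇒ step 1: AAAB ⇒ B·B·B·D
    B ↦ D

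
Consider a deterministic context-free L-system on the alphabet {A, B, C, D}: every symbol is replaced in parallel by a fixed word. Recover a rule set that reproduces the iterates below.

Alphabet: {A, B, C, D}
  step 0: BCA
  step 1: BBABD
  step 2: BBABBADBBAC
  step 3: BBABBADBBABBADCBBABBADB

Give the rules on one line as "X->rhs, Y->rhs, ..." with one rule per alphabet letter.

A->D, B->BBA, C->B, D->C

  step 2 ⇒ step 3: BBABBADBBAC ⇒ BBA·BBA·D·BBA·BBA·D·C·BBA·BBA·D·B
    A ↦ D
    B ↦ BBA
    C ↦ B
    D ↦ C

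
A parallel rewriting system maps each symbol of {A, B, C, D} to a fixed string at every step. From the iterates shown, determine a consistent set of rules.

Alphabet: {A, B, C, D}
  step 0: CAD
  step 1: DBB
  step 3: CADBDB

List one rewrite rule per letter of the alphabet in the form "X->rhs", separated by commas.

  step 0 ⇒ step 1: CAD ⇒ D·B·B
    A ↦ B
    C ↦ D
    D ↦ B
    B ↦ CA  (constrained at step 1)

A->B, B->CA, C->D, D->B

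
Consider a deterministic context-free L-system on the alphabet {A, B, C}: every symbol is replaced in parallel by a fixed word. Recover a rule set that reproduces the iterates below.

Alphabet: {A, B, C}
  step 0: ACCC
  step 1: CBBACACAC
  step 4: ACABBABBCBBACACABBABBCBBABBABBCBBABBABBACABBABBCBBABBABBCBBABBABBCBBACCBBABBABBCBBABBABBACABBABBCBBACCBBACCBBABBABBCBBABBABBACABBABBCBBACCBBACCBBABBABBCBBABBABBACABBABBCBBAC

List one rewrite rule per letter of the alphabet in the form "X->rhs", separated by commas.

A->CBB, B->ABB, C->AC

  step 0 ⇒ step 1: ACCC ⇒ CBB·AC·AC·AC
    A ↦ CBB
    C ↦ AC
    B ↦ ABB  (constrained at step 1)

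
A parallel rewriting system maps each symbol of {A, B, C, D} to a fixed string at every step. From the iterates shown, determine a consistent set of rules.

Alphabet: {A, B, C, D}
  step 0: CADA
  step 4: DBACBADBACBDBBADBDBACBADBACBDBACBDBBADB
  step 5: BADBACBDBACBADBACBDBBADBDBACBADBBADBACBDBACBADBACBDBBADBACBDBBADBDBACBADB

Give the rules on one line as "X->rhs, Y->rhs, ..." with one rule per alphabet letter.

A->AC, B->DB, C->B, D->BA

  step 4 ⇒ step 5: DBACBADBACBDBBADBDBACBADBACBDBACBDBBADB ⇒ BA·DB·AC·B·DB·AC·BA·DB·AC·B·DB·BA·DB·DB·AC·BA·DB·BA·DB·AC·B·DB·AC·BA·DB·AC·B·DB·BA·DB·AC·B·DB·BA·DB·DB·AC·BA·DB
    A ↦ AC
    B ↦ DB
    C ↦ B
    D ↦ BA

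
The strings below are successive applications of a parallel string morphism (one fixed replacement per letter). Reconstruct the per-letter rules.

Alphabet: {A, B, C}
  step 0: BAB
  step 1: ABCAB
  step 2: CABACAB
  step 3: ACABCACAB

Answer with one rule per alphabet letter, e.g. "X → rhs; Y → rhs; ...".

A->C, B->AB, C->A

  step 2 ⇒ step 3: CABACAB ⇒ A·C·AB·C·A·C·AB
    A ↦ C
    B ↦ AB
    C ↦ A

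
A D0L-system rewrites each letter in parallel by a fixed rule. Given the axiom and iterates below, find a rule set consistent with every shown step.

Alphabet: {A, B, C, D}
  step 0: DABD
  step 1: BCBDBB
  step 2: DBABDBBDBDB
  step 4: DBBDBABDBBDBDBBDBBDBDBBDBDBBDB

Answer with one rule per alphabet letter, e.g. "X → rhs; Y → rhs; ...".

A->CB, B->DB, C->AB, D->B

  step 1 ⇒ step 2: BCBDBB ⇒ DB·AB·DB·B·DB·DB
    B ↦ DB
    C ↦ AB
    D ↦ B
  step 0 ⇒ step 1: DABD ⇒ B·CB·DB·B
    A ↦ CB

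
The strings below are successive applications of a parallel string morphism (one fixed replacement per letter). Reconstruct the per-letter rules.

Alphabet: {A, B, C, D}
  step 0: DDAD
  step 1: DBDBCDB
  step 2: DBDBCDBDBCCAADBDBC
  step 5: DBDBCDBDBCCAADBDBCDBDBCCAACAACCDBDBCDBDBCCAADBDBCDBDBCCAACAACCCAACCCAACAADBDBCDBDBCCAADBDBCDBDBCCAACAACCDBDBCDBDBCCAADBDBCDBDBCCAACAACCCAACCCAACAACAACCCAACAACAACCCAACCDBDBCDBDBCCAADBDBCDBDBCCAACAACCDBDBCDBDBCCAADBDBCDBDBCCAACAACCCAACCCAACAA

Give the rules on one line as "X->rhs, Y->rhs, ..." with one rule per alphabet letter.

A->C, B->DBC, C->CAA, D->DB

  step 1 ⇒ step 2: DBDBCDB ⇒ DB·DBC·DB·DBC·CAA·DB·DBC
    B ↦ DBC
    C ↦ CAA
    D ↦ DB
  step 0 ⇒ step 1: DDAD ⇒ DB·DB·C·DB
    A ↦ C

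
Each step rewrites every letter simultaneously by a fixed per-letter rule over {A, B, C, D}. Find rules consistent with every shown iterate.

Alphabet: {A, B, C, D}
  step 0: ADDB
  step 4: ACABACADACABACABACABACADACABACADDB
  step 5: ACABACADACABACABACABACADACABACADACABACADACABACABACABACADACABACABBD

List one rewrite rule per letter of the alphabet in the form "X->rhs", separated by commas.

A->ACA, B->D, C->B, D->B

  step 4 ⇒ step 5: ACABACADACABACABACABACADACABACADDB ⇒ ACA·B·ACA·D·ACA·B·ACA·B·ACA·B·ACA·D·ACA·B·ACA·D·ACA·B·ACA·D·ACA·B·ACA·B·ACA·B·ACA·D·ACA·B·ACA·B·B·D
    A ↦ ACA
    B ↦ D
    C ↦ B
    D ↦ B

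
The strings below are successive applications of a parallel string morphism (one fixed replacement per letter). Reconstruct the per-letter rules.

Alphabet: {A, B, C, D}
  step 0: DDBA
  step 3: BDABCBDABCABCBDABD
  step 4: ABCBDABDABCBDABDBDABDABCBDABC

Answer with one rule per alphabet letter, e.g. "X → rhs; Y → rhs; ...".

  step 3 ⇒ step 4: BDABCBDABCABCBDABD ⇒ A·BC·BD·A·BD·A·BC·BD·A·BD·BD·A·BD·A·BC·BD·A·BC
    A ↦ BD
    B ↦ A
    C ↦ BD
    D ↦ BC

A->BD, B->A, C->BD, D->BC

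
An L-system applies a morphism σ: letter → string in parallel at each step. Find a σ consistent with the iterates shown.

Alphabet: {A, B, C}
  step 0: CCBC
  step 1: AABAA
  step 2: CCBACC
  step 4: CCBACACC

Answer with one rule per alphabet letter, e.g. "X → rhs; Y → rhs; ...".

A->C, B->BA, C->A

  step 1 ⇒ step 2: AABAA ⇒ C·C·BA·C·C
    A ↦ C
    B ↦ BA
  step 0 ⇒ step 1: CCBC ⇒ A·A·BA·A
    C ↦ A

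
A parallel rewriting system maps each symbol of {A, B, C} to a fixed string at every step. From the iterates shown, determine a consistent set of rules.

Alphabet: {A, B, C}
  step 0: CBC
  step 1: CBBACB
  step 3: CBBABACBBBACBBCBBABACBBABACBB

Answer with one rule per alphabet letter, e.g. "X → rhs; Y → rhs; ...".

  step 0 ⇒ step 1: CBC ⇒ CB·BA·CB
    B ↦ BA
    C ↦ CB
    A ↦ CBB  (constrained at step 1)

A->CBB, B->BA, C->CB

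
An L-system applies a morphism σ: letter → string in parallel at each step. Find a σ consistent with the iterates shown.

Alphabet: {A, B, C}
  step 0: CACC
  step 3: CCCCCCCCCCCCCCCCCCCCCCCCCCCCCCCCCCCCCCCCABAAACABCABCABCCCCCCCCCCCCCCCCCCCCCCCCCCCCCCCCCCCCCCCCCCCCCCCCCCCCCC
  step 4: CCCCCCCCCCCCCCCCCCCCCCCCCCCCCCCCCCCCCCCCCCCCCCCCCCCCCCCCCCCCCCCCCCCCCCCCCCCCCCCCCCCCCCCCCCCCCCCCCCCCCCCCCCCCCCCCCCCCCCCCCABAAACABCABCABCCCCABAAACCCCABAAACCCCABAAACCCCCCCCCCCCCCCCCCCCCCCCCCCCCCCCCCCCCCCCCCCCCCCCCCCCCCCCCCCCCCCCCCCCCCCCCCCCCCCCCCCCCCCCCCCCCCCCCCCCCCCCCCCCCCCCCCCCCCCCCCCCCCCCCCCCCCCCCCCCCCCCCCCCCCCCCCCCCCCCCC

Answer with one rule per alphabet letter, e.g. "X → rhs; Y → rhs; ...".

  step 3 ⇒ step 4: CCCCCCCCCCCCCCCCCCCCCCCCCCCCCCCCCCCCCCCCABAAACABCABCABCCCCCCCCCCCCCCCCCCCCCCCCCCCCCCCCCCCCCCCCCCCCCCCCCCCCCC ⇒ CCC·CCC·CCC·CCC·CCC·CCC·CCC·CCC·CCC·CCC·CCC·CCC·CCC·CCC·CCC·CCC·CCC·CCC·CCC·CCC·CCC·CCC·CCC·CCC·CCC·CCC·CCC·CCC·CCC·CCC·CCC·CCC·CCC·CCC·CCC·CCC·CCC·CCC·CCC·CCC·CAB·AAA·CAB·CAB·CAB·CCC·CAB·AAA·CCC·CAB·AAA·CCC·CAB·AAA·CCC·CCC·CCC·CCC·CCC·CCC·CCC·CCC·CCC·CCC·CCC·CCC·CCC·CCC·CCC·CCC·CCC·CCC·CCC·CCC·CCC·CCC·CCC·CCC·CCC·CCC·CCC·CCC·CCC·CCC·CCC·CCC·CCC·CCC·CCC·CCC·CCC·CCC·CCC·CCC·CCC·CCC·CCC·CCC·CCC·CCC·CCC·CCC·CCC·CCC·CCC·CCC·CCC·CCC
    A ↦ CAB
    B ↦ AAA
    C ↦ CCC

A->CAB, B->AAA, C->CCC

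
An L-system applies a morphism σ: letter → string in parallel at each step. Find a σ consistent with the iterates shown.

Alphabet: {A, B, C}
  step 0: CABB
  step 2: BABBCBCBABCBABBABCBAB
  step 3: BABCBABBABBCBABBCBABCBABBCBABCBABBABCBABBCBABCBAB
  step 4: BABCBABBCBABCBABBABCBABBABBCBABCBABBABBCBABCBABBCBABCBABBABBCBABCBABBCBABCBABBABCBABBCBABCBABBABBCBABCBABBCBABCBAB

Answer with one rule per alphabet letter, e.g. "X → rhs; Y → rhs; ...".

  step 3 ⇒ step 4: BABCBABBABBCBABBCBABCBABBCBABCBABBABCBABBCBABCBAB ⇒ BAB·C·BAB·BC·BAB·C·BAB·BAB·C·BAB·BAB·BC·BAB·C·BAB·BAB·BC·BAB·C·BAB·BC·BAB·C·BAB·BAB·BC·BAB·C·BAB·BC·BAB·C·BAB·BAB·C·BAB·BC·BAB·C·BAB·BAB·BC·BAB·C·BAB·BC·BAB·C·BAB
    A ↦ C
    B ↦ BAB
    C ↦ BC

A->C, B->BAB, C->BC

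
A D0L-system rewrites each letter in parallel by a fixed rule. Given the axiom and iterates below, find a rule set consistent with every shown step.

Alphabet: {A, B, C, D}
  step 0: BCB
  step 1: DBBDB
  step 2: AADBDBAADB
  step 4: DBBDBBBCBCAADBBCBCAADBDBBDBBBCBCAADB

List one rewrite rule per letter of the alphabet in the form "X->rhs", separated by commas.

  step 1 ⇒ step 2: DBBDB ⇒ AA·DB·DB·AA·DB
    B ↦ DB
    D ↦ AA
    A ↦ BC  (constrained at step 2)
  step 0 ⇒ step 1: BCB ⇒ DB·B·DB
    C ↦ B

A->BC, B->DB, C->B, D->AA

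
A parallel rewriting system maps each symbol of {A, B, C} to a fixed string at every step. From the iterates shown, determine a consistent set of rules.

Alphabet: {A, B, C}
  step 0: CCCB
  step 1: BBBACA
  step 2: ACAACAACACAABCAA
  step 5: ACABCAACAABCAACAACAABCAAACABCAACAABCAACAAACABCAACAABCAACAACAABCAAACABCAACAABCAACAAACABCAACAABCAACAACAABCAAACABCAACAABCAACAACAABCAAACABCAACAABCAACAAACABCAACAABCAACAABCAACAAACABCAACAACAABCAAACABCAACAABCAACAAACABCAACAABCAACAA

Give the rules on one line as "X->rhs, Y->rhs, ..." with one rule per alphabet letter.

A->CAA, B->ACA, C->B

  step 1 ⇒ step 2: BBBACA ⇒ ACA·ACA·ACA·CAA·B·CAA
    A ↦ CAA
    B ↦ ACA
    C ↦ B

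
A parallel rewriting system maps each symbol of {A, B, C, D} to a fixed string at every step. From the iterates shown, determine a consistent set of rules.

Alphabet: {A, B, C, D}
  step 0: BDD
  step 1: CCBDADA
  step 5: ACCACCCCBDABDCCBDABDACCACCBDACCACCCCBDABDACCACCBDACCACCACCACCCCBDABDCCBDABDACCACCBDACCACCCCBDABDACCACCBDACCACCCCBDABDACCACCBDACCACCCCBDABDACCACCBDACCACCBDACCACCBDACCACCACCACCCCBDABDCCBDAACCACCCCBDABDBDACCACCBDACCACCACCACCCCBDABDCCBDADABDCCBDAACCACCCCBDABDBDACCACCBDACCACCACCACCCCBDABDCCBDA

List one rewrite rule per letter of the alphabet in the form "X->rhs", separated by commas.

  step 0 ⇒ step 1: BDD ⇒ CCB·DA·DA
    B ↦ CCB
    D ↦ DA
    A ↦ BD  (constrained at step 1)
    C ↦ ACC  (constrained at step 1)

A->BD, B->CCB, C->ACC, D->DA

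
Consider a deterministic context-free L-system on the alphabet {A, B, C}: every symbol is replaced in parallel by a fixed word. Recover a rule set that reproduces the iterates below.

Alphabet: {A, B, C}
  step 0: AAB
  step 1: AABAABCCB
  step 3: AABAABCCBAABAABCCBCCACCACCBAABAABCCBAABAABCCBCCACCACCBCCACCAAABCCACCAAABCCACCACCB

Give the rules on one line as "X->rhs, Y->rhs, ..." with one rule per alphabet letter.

  step 0 ⇒ step 1: AAB ⇒ AAB·AAB·CCB
    A ↦ AAB
    B ↦ CCB
    C ↦ CCA  (constrained at step 1)

A->AAB, B->CCB, C->CCA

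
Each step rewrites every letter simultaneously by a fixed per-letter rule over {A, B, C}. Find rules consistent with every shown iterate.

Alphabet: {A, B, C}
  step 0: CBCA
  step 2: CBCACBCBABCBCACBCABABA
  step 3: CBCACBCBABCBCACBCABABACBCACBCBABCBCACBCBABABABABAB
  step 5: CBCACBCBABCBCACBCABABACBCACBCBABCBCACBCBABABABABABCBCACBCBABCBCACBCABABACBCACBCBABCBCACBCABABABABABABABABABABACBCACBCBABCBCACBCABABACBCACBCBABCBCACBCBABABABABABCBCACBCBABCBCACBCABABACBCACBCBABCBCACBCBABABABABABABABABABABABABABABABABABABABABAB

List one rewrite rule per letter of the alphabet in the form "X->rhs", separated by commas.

  step 2 ⇒ step 3: CBCACBCBABCBCACBCABABA ⇒ CBC·A·CBC·BAB·CBC·A·CBC·A·BAB·A·CBC·A·CBC·BAB·CBC·A·CBC·BAB·A·BAB·A·BAB
    A ↦ BAB
    B ↦ A
    C ↦ CBC

A->BAB, B->A, C->CBC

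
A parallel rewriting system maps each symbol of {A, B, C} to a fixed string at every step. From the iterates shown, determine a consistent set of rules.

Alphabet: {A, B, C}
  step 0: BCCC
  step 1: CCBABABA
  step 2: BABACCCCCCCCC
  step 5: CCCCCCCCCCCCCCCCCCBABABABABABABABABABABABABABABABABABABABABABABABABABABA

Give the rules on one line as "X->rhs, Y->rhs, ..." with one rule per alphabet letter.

A->C, B->CC, C->BA

  step 1 ⇒ step 2: CCBABABA ⇒ BA·BA·CC·C·CC·C·CC·C
    A ↦ C
    B ↦ CC
    C ↦ BA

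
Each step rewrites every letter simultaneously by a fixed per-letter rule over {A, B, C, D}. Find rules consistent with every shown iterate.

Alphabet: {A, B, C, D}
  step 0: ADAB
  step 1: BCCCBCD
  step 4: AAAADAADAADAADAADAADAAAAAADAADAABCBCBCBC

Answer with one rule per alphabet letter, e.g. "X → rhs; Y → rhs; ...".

A->BC, B->D, C->AA, D->CC

  step 0 ⇒ step 1: ADAB ⇒ BC·CC·BC·D
    A ↦ BC
    B ↦ D
    D ↦ CC
    C ↦ AA  (constrained at step 1)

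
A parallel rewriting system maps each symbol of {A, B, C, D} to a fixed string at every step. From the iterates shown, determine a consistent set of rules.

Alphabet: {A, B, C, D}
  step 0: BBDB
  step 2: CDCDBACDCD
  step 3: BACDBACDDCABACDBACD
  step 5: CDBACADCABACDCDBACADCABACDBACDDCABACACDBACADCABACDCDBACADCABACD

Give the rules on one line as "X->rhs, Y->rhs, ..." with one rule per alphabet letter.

  step 2 ⇒ step 3: CDCDBACDCD ⇒ BA·CD·BA·CD·D·CA·BA·CD·BA·CD
    A ↦ CA
    B ↦ D
    C ↦ BA
    D ↦ CD

A->CA, B->D, C->BA, D->CD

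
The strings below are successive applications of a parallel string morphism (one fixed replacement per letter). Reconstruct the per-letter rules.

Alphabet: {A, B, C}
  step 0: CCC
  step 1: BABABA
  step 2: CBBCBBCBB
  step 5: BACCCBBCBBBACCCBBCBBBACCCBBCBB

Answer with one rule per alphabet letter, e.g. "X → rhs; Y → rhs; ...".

  step 1 ⇒ step 2: BABABA ⇒ C·BB·C·BB·C·BB
    A ↦ BB
    B ↦ C
  step 0 ⇒ step 1: CCC ⇒ BA·BA·BA
    C ↦ BA

A->BB, B->C, C->BA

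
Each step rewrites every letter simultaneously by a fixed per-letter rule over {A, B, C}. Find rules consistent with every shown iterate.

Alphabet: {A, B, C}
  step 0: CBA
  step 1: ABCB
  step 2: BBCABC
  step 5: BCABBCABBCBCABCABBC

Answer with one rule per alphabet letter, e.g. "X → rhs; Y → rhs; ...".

A->B, B->BC, C->A

  step 1 ⇒ step 2: ABCB ⇒ B·BC·A·BC
    A ↦ B
    B ↦ BC
    C ↦ A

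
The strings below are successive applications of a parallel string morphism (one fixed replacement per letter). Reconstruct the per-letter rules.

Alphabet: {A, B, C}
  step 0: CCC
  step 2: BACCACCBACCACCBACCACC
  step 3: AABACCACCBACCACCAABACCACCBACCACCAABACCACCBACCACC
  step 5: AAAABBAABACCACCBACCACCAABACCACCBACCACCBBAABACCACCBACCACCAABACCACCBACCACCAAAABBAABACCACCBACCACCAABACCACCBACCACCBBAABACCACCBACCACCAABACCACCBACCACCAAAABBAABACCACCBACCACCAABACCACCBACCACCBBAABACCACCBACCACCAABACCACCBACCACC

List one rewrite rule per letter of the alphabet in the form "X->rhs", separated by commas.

A->B, B->AA, C->ACC

  step 2 ⇒ step 3: BACCACCBACCACCBACCACC ⇒ AA·B·ACC·ACC·B·ACC·ACC·AA·B·ACC·ACC·B·ACC·ACC·AA·B·ACC·ACC·B·ACC·ACC
    A ↦ B
    B ↦ AA
    C ↦ ACC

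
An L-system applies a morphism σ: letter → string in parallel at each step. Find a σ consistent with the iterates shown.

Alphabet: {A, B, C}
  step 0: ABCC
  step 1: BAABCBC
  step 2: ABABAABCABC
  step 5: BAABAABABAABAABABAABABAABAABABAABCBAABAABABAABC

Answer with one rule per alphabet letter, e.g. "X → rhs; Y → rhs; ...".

  step 1 ⇒ step 2: BAABCBC ⇒ A·BA·BA·A·BC·A·BC
    A ↦ BA
    B ↦ A
    C ↦ BC

A->BA, B->A, C->BC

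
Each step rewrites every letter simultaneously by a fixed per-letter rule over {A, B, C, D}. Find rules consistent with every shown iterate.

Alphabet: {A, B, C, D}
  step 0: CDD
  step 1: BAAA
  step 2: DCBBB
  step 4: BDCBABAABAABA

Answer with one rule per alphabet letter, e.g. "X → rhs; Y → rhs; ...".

  step 1 ⇒ step 2: BAAA ⇒ DC·B·B·B
    A ↦ B
    B ↦ DC
  step 0 ⇒ step 1: CDD ⇒ BA·A·A
    C ↦ BA
  step 0 ⇒ step 1: CDD ⇒ BA·A·A
    D ↦ A

A->B, B->DC, C->BA, D->A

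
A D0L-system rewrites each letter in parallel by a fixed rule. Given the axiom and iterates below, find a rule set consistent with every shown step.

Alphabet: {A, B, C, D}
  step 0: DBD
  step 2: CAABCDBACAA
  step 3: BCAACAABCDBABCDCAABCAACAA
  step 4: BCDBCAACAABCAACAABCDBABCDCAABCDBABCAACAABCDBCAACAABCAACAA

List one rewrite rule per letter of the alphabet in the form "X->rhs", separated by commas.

  step 3 ⇒ step 4: BCAACAABCDBABCDCAABCAACAA ⇒ BCD·B·CAA·CAA·B·CAA·CAA·BCD·B·A·BCD·CAA·BCD·B·A·B·CAA·CAA·BCD·B·CAA·CAA·B·CAA·CAA
    A ↦ CAA
    B ↦ BCD
    C ↦ B
    D ↦ A

A->CAA, B->BCD, C->B, D->A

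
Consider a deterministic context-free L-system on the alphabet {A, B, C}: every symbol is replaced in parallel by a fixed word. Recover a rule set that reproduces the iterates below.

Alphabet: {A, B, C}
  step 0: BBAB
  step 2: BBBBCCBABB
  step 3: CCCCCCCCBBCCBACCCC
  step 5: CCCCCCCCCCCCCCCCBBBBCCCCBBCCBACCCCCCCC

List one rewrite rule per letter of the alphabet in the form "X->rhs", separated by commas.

A->BA, B->CC, C->B

  step 2 ⇒ step 3: BBBBCCBABB ⇒ CC·CC·CC·CC·B·B·CC·BA·CC·CC
    A ↦ BA
    B ↦ CC
    C ↦ B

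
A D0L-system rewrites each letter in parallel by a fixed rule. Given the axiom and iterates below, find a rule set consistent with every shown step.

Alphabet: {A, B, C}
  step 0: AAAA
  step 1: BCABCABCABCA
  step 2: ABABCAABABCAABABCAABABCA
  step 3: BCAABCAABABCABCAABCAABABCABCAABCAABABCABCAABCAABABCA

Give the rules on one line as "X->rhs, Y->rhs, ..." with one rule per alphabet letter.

A->BCA, B->A, C->BA

  step 2 ⇒ step 3: ABABCAABABCAABABCAABABCA ⇒ BCA·A·BCA·A·BA·BCA·BCA·A·BCA·A·BA·BCA·BCA·A·BCA·A·BA·BCA·BCA·A·BCA·A·BA·BCA
    A ↦ BCA
    B ↦ A
    C ↦ BA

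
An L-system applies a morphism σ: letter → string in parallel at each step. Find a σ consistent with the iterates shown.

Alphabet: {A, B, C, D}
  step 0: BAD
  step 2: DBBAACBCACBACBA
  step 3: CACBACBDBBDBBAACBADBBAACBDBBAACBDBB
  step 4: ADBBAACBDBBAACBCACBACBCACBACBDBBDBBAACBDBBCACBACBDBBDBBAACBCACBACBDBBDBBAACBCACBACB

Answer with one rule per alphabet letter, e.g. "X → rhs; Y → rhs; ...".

  step 3 ⇒ step 4: CACBACBDBBDBBAACBADBBAACBDBBAACBDBB ⇒ A·DBB·A·ACB·DBB·A·ACB·C·ACB·ACB·C·ACB·ACB·DBB·DBB·A·ACB·DBB·C·ACB·ACB·DBB·DBB·A·ACB·C·ACB·ACB·DBB·DBB·A·ACB·C·ACB·ACB
    A ↦ DBB
    B ↦ ACB
    C ↦ A
    D ↦ C

A->DBB, B->ACB, C->A, D->C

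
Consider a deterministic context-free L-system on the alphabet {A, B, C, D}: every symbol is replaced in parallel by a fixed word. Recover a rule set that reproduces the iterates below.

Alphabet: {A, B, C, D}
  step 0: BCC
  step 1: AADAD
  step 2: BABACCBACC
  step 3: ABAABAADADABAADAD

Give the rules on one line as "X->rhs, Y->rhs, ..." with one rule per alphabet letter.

A->BA, B->A, C->AD, D->CC

  step 2 ⇒ step 3: BABACCBACC ⇒ A·BA·A·BA·AD·AD·A·BA·AD·AD
    A ↦ BA
    B ↦ A
    C ↦ AD
  step 1 ⇒ step 2: AADAD ⇒ BA·BA·CC·BA·CC
    D ↦ CC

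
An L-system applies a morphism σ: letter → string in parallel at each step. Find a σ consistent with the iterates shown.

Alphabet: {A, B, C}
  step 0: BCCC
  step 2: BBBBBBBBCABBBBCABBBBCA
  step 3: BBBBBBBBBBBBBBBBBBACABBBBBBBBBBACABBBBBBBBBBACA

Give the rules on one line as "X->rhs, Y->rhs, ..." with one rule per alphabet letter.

A->CA, B->BB, C->BBA

  step 2 ⇒ step 3: BBBBBBBBCABBBBCABBBBCA ⇒ BB·BB·BB·BB·BB·BB·BB·BB·BBA·CA·BB·BB·BB·BB·BBA·CA·BB·BB·BB·BB·BBA·CA
    A ↦ CA
    B ↦ BB
    C ↦ BBA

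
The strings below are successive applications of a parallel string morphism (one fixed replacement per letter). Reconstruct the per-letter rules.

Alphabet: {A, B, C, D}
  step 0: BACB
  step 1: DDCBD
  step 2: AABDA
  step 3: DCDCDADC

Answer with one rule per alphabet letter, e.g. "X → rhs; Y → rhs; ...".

A->DC, B->D, C->B, D->A

  step 2 ⇒ step 3: AABDA ⇒ DC·DC·D·A·DC
    A ↦ DC
    B ↦ D
    D ↦ A
  step 0 ⇒ step 1: BACB ⇒ D·DC·B·D
    C ↦ B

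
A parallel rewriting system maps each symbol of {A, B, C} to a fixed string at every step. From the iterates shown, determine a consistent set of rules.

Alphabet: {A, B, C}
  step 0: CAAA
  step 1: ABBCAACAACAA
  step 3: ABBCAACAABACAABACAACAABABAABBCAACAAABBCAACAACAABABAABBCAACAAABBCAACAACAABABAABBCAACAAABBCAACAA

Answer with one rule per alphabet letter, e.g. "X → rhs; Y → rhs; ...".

A->CAA, B->BA, C->ABB

  step 0 ⇒ step 1: CAAA ⇒ ABB·CAA·CAA·CAA
    A ↦ CAA
    C ↦ ABB
    B ↦ BA  (constrained at step 1)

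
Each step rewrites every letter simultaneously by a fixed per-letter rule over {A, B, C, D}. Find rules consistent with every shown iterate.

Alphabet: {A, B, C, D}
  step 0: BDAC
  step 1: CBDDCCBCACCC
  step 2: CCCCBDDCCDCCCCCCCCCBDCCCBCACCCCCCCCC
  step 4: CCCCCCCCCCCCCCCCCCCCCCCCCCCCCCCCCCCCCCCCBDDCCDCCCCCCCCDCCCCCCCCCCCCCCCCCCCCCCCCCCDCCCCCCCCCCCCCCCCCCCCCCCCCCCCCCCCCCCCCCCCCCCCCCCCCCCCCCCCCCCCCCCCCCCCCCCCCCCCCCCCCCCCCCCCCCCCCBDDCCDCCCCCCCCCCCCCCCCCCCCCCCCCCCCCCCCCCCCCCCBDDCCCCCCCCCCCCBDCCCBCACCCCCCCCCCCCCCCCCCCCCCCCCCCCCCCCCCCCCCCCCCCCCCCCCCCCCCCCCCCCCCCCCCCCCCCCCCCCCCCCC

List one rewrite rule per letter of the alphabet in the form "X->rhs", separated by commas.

A->BCA, B->CBD, C->CCC, D->DCC

  step 1 ⇒ step 2: CBDDCCBCACCC ⇒ CCC·CBD·DCC·DCC·CCC·CCC·CBD·CCC·BCA·CCC·CCC·CCC
    A ↦ BCA
    B ↦ CBD
    C ↦ CCC
    D ↦ DCC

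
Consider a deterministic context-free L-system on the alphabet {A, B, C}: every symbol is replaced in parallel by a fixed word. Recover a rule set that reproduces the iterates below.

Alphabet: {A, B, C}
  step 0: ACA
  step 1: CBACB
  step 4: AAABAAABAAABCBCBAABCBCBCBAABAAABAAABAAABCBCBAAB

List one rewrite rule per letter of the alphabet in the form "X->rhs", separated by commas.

A->CB, B->AAB, C->A

  step 0 ⇒ step 1: ACA ⇒ CB·A·CB
    A ↦ CB
    C ↦ A
    B ↦ AAB  (constrained at step 1)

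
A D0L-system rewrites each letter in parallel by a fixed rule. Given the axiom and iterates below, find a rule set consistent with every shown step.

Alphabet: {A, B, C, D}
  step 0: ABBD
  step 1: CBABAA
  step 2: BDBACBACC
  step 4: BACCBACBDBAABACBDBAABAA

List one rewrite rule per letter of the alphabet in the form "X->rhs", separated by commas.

  step 1 ⇒ step 2: CBABAA ⇒ BD·BA·C·BA·C·C
    A ↦ C
    B ↦ BA
    C ↦ BD
  step 0 ⇒ step 1: ABBD ⇒ C·BA·BA·A
    D ↦ A

A->C, B->BA, C->BD, D->A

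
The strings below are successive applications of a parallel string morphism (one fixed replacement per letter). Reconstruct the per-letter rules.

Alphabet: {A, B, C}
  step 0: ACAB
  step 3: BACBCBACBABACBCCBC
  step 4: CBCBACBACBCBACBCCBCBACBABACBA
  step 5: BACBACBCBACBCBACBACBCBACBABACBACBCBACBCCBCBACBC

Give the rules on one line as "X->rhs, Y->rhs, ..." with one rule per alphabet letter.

A->BC, B->C, C->BA

  step 4 ⇒ step 5: CBCBACBACBCBACBCCBCBACBABACBA ⇒ BA·C·BA·C·BC·BA·C·BC·BA·C·BA·C·BC·BA·C·BA·BA·C·BA·C·BC·BA·C·BC·C·BC·BA·C·BC
    A ↦ BC
    B ↦ C
    C ↦ BA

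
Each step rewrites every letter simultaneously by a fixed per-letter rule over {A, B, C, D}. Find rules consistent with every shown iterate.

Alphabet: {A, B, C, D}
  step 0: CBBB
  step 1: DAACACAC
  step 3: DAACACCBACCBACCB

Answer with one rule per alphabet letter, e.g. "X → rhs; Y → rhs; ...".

  step 0 ⇒ step 1: CBBB ⇒ DA·AC·AC·AC
    B ↦ AC
    C ↦ DA
    A ↦ B  (constrained at step 1)
    D ↦ C  (constrained at step 1)

A->B, B->AC, C->DA, D->C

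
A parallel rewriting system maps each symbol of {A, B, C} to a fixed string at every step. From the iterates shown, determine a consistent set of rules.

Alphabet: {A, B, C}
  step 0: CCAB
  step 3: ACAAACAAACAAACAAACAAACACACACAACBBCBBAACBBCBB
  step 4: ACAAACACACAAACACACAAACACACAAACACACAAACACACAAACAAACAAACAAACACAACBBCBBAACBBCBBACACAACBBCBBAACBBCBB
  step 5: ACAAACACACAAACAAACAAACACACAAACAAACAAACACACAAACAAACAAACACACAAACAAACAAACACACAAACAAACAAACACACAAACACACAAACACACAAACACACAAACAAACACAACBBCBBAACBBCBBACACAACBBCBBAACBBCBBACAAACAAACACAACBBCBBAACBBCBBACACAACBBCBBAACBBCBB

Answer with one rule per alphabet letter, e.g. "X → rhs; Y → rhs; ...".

A->AC, B->CBB, C->AA

  step 4 ⇒ step 5: ACAAACACACAAACACACAAACACACAAACACACAAACACACAAACAAACAAACAAACACAACBBCBBAACBBCBBACACAACBBCBBAACBBCBB ⇒ AC·AA·AC·AC·AC·AA·AC·AA·AC·AA·AC·AC·AC·AA·AC·AA·AC·AA·AC·AC·AC·AA·AC·AA·AC·AA·AC·AC·AC·AA·AC·AA·AC·AA·AC·AC·AC·AA·AC·AA·AC·AA·AC·AC·AC·AA·AC·AC·AC·AA·AC·AC·AC·AA·AC·AC·AC·AA·AC·AA·AC·AC·AA·CBB·CBB·AA·CBB·CBB·AC·AC·AA·CBB·CBB·AA·CBB·CBB·AC·AA·AC·AA·AC·AC·AA·CBB·CBB·AA·CBB·CBB·AC·AC·AA·CBB·CBB·AA·CBB·CBB
    A ↦ AC
    B ↦ CBB
    C ↦ AA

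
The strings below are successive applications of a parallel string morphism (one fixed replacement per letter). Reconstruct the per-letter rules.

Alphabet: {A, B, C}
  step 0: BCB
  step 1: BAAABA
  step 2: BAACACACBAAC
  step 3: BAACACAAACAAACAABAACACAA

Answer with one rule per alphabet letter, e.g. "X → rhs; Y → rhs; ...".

A->AC, B->BA, C->AA

  step 2 ⇒ step 3: BAACACACBAAC ⇒ BA·AC·AC·AA·AC·AA·AC·AA·BA·AC·AC·AA
    A ↦ AC
    B ↦ BA
    C ↦ AA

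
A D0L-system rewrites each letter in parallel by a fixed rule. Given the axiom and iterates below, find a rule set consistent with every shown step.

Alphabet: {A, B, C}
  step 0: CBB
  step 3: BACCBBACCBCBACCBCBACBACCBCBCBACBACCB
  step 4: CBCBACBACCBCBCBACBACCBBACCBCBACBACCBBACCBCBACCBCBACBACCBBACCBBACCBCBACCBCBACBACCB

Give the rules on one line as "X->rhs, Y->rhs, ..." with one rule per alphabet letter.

  step 3 ⇒ step 4: BACCBBACCBCBACCBCBACBACCBCBCBACBACCB ⇒ CB·C·BAC·BAC·CB·CB·C·BAC·BAC·CB·BAC·CB·C·BAC·BAC·CB·BAC·CB·C·BAC·CB·C·BAC·BAC·CB·BAC·CB·BAC·CB·C·BAC·CB·C·BAC·BAC·CB
    A ↦ C
    B ↦ CB
    C ↦ BAC

A->C, B->CB, C->BAC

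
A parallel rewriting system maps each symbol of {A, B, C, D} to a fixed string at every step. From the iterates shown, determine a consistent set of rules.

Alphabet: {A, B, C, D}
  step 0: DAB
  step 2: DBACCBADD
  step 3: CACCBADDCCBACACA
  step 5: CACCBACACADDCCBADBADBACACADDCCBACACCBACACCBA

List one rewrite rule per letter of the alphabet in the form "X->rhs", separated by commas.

  step 2 ⇒ step 3: DBACCBADD ⇒ CA·CC·BA·D·D·CC·BA·CA·CA
    A ↦ BA
    B ↦ CC
    C ↦ D
    D ↦ CA

A->BA, B->CC, C->D, D->CA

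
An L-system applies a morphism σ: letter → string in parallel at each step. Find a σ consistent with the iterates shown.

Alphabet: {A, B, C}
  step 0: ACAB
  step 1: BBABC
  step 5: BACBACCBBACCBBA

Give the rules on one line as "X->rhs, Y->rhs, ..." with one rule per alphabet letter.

  step 0 ⇒ step 1: ACAB ⇒ B·BA·B·C
    A ↦ B
    B ↦ C
    C ↦ BA

A->B, B->C, C->BA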